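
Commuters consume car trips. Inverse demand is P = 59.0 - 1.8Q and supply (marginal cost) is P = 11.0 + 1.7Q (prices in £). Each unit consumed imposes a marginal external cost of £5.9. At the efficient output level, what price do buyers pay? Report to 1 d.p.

P = £37.3

Social marginal benefit = demand − MEC = 53.1 - 1.8Q.
Set SMB = MC: 53.1 - 1.8Q = 11.0 + 1.7Q → Q* = 12.0286.
Consumer price on the demand curve at Q*: 59.0 − 1.8×12.0286 = 37.3485.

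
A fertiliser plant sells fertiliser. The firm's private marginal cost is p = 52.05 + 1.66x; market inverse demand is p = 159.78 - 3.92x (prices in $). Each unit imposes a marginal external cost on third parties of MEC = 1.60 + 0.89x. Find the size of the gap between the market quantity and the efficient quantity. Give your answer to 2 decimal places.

Market equilibrium (private): 52.05 + 1.66x = 159.78 - 3.92x → x_m = 19.3065.
Social marginal cost = private MC + MEC = 53.65 + 2.55x.
Set SMC = demand: 53.65 + 2.55x = 159.78 - 3.92x → x* = 16.4034.
Gap = |19.3065 − 16.4034| = 2.9031.

2.90 units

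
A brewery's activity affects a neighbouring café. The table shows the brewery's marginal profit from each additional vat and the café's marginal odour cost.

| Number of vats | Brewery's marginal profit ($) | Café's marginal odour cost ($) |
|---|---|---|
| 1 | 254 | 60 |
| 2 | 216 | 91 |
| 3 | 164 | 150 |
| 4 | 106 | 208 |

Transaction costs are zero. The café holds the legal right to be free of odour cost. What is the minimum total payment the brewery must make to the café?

Efficient level: marginal profit ≥ marginal odour cost through level 3, so k* = 3.
With the café holding the right, the brewery must at least compensate total damage at k*: 60 + 91 + 150 = 301.

$301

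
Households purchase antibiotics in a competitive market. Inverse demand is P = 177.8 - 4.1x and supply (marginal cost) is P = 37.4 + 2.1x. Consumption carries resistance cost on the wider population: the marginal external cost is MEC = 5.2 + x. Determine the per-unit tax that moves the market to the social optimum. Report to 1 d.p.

tax = 24.0 per unit

Social marginal benefit = demand − MEC = 172.6 - 5.1x.
Set SMB = MC: 172.6 - 5.1x = 37.4 + 2.1x → x* = 18.7778.
The Pigouvian tax equals MEC at x*: 5.2 + 1.0×18.7778 = 23.9778.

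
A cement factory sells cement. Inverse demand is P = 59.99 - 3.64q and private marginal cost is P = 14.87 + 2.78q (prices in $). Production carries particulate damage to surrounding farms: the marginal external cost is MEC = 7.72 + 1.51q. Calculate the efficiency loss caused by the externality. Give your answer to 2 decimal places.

DWL = $21.19

Market equilibrium (private): 14.87 + 2.78q = 59.99 - 3.64q → q_m = 7.0280.
Social marginal cost = private MC + MEC = 22.59 + 4.29q.
Set SMC = demand: 22.59 + 4.29q = 59.99 - 3.64q → q* = 4.7163.
Between q* and q_m the wedge SMC − demand runs linearly from 0 to MEC(q_m), so the loss is a triangle.
DWL = ½ × 2.3117 × 18.3323 = 21.1894.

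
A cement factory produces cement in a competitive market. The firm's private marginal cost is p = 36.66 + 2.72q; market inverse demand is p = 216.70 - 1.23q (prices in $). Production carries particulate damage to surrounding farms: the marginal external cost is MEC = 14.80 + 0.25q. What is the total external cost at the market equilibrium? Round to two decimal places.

$934.27

Market equilibrium (private): 36.66 + 2.72q = 216.70 - 1.23q → q_m = 45.5797.
Total external cost = ∫₀^{q_m} (14.80 + 0.25q) dq = 14.80×45.5797 + ½×0.25×45.5797² = 934.2682.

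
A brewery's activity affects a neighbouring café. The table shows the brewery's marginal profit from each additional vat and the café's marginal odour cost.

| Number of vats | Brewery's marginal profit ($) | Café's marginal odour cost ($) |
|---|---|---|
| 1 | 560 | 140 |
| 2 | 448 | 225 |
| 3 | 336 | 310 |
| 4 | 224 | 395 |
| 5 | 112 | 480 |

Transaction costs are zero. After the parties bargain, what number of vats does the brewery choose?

Bargaining reaches the level where marginal profit last exceeds marginal odour cost.
That holds through level 3 (336 ≥ 310) but not at 4 (224 < 395).

3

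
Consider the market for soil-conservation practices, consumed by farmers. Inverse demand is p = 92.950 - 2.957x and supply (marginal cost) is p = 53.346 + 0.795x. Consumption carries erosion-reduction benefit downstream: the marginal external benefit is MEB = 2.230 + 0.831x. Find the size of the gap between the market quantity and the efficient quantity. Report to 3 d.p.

3.766 units

Market equilibrium (private): 53.346 + 0.795x = 92.950 - 2.957x → x_m = 10.5554.
Social marginal benefit = demand + MEB = 95.180 - 2.126x.
Set SMB = MC: 95.180 - 2.126x = 53.346 + 0.795x → x* = 14.3218.
Gap = |10.5554 − 14.3218| = 3.7664.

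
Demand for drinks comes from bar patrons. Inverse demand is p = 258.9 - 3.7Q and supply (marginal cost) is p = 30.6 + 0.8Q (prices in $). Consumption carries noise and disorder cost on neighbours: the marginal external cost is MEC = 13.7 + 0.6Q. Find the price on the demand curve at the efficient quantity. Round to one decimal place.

Social marginal benefit = demand − MEC = 245.2 - 4.3Q.
Set SMB = MC: 245.2 - 4.3Q = 30.6 + 0.8Q → Q* = 42.0784.
Consumer price on the demand curve at Q*: 258.9 − 3.7×42.0784 = 103.2099.

P = $103.2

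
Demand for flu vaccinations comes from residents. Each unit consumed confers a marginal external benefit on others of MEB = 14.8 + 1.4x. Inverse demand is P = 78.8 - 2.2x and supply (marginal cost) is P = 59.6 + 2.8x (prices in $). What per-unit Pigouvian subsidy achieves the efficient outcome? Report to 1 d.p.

Social marginal benefit = demand + MEB = 93.6 - 0.8x.
Set SMB = MC: 93.6 - 0.8x = 59.6 + 2.8x → x* = 9.4444.
The Pigouvian subsidy equals MEB at x*: 14.8 + 1.4×9.4444 = 28.0222.

subsidy = $28.0 per unit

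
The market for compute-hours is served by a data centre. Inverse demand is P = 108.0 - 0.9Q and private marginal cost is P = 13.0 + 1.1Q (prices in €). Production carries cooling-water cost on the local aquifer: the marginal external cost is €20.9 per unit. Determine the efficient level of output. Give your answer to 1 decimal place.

Social marginal cost = private MC + MEC = 33.9 + 1.1Q.
Set SMC = demand: 33.9 + 1.1Q = 108.0 - 0.9Q → Q* = 37.0500.

Q* = 37.1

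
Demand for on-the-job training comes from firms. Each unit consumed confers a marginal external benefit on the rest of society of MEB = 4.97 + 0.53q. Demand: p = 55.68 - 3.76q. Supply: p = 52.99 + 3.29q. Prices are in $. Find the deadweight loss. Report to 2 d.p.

Market equilibrium (private): 52.99 + 3.29q = 55.68 - 3.76q → q_m = 0.3816.
Social marginal benefit = demand + MEB = 60.65 - 3.23q.
Set SMB = MC: 60.65 - 3.23q = 52.99 + 3.29q → q* = 1.1748.
Between q* and q_m the wedge SMB − MC runs linearly from 0 to MEB(q_m), so the loss is a triangle.
DWL = ½ × 0.7932 × 5.1722 = 2.0513.

DWL = $2.05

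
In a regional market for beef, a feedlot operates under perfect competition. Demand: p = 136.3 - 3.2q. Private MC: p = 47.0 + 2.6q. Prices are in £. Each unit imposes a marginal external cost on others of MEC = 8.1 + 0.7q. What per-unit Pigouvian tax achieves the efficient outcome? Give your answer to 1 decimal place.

Social marginal cost = private MC + MEC = 55.1 + 3.3q.
Set SMC = demand: 55.1 + 3.3q = 136.3 - 3.2q → q* = 12.4923.
The Pigouvian tax equals MEC at q*: 8.1 + 0.7×12.4923 = 16.8446.

tax = £16.8 per unit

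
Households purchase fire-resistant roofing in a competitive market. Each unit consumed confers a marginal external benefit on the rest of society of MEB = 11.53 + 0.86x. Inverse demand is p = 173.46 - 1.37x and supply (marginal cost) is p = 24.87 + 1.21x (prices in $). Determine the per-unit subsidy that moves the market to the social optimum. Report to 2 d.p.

Social marginal benefit = demand + MEB = 184.99 - 0.51x.
Set SMB = MC: 184.99 - 0.51x = 24.87 + 1.21x → x* = 93.0930.
The Pigouvian subsidy equals MEB at x*: 11.53 + 0.86×93.0930 = 91.5900.

subsidy = $91.59 per unit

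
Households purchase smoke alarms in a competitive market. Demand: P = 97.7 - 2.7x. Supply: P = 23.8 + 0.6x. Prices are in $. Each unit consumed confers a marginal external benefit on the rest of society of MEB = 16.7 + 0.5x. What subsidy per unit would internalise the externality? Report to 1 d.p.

subsidy = $32.9 per unit

Social marginal benefit = demand + MEB = 114.4 - 2.2x.
Set SMB = MC: 114.4 - 2.2x = 23.8 + 0.6x → x* = 32.3571.
The Pigouvian subsidy equals MEB at x*: 16.7 + 0.5×32.3571 = 32.8786.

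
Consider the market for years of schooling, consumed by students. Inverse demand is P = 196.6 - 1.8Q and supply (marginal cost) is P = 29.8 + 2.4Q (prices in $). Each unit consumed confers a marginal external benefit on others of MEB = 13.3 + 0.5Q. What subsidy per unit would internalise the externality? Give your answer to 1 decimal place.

subsidy = $37.6 per unit

Social marginal benefit = demand + MEB = 209.9 - 1.3Q.
Set SMB = MC: 209.9 - 1.3Q = 29.8 + 2.4Q → Q* = 48.6757.
The Pigouvian subsidy equals MEB at Q*: 13.3 + 0.5×48.6757 = 37.6379.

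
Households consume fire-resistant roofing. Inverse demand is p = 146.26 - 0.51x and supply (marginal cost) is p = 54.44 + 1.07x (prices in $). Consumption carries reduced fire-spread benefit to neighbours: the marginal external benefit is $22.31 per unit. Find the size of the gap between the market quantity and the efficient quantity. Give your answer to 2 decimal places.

Market equilibrium (private): 54.44 + 1.07x = 146.26 - 0.51x → x_m = 58.1139.
Social marginal benefit = demand + MEB = 168.57 - 0.51x.
Set SMB = MC: 168.57 - 0.51x = 54.44 + 1.07x → x* = 72.2342.
Gap = |58.1139 − 72.2342| = 14.1203.

14.12 units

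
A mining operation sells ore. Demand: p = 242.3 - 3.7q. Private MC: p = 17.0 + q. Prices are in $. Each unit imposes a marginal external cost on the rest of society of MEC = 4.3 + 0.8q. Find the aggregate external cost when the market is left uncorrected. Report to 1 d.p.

Market equilibrium (private): 17.0 + q = 242.3 - 3.7q → q_m = 47.9362.
Total external cost = ∫₀^{q_m} (4.3 + 0.8q) dq = 4.3×47.9362 + ½×0.8×47.9362² = 1125.2774.

$1125.3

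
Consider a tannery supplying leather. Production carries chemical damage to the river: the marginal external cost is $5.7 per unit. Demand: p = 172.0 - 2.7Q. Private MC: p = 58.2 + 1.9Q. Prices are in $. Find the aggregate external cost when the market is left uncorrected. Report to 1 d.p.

$141.0

Market equilibrium (private): 58.2 + 1.9Q = 172.0 - 2.7Q → Q_m = 24.7391.
Total external cost = MEC × Q_m = 5.7 × 24.7391 = 141.0129.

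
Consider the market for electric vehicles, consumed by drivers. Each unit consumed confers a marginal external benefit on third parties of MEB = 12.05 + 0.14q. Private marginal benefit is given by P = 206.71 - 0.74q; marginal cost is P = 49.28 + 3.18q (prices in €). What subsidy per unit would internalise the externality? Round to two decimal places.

subsidy = €18.33 per unit

Social marginal benefit = demand + MEB = 218.76 - 0.60q.
Set SMB = MC: 218.76 - 0.60q = 49.28 + 3.18q → q* = 44.8360.
The Pigouvian subsidy equals MEB at q*: 12.05 + 0.14×44.8360 = 18.3270.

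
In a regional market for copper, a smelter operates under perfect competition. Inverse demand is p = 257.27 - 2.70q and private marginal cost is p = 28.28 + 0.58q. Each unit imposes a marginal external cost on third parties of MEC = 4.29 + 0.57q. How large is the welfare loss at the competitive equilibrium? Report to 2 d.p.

DWL = 252.39

Market equilibrium (private): 28.28 + 0.58q = 257.27 - 2.70q → q_m = 69.8140.
Social marginal cost = private MC + MEC = 32.57 + 1.15q.
Set SMC = demand: 32.57 + 1.15q = 257.27 - 2.70q → q* = 58.3636.
The loss is the area between SMC and demand from q* to q_m; with linear curves that's a triangle of height MEC(q_m).
DWL = ½ × 11.4504 × 44.0840 = 252.3897.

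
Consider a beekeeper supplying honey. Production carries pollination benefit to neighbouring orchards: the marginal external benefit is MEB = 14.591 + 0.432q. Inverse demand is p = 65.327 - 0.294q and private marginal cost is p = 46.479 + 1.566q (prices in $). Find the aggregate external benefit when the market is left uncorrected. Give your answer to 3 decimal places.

$170.035

Market equilibrium (private): 46.479 + 1.566q = 65.327 - 0.294q → q_m = 10.1333.
Total external benefit = ∫₀^{q_m} (14.591 + 0.432q) dq = 14.591×10.1333 + ½×0.432×10.1333² = 170.0347.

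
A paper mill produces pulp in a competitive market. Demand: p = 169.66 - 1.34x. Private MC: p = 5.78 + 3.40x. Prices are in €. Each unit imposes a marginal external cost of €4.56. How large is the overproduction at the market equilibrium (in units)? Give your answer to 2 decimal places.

0.96 units

Market equilibrium (private): 5.78 + 3.40x = 169.66 - 1.34x → x_m = 34.5738.
Social marginal cost = private MC + MEC = 10.34 + 3.40x.
Set SMC = demand: 10.34 + 3.40x = 169.66 - 1.34x → x* = 33.6118.
Gap = |34.5738 − 33.6118| = 0.9620.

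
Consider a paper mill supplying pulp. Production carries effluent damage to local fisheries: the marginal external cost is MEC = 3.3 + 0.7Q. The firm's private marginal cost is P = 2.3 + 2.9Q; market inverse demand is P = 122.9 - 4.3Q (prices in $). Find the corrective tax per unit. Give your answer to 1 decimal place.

Social marginal cost = private MC + MEC = 5.6 + 3.6Q.
Set SMC = demand: 5.6 + 3.6Q = 122.9 - 4.3Q → Q* = 14.8481.
The Pigouvian tax equals MEC at Q*: 3.3 + 0.7×14.8481 = 13.6937.

tax = $13.7 per unit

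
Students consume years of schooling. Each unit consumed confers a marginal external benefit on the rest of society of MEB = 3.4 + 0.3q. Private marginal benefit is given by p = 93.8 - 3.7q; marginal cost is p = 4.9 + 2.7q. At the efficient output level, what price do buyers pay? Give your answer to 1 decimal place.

Social marginal benefit = demand + MEB = 97.2 - 3.4q.
Set SMB = MC: 97.2 - 3.4q = 4.9 + 2.7q → q* = 15.1311.
Consumer price on the demand curve at q*: 93.8 − 3.7×15.1311 = 37.8149.

P = 37.8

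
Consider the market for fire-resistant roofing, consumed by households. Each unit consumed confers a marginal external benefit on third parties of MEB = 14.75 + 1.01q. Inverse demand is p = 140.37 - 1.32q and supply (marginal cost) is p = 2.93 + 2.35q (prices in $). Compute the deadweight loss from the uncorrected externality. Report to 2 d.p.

Market equilibrium (private): 2.93 + 2.35q = 140.37 - 1.32q → q_m = 37.4496.
Social marginal benefit = demand + MEB = 155.12 - 0.31q.
Set SMB = MC: 155.12 - 0.31q = 2.93 + 2.35q → q* = 57.2143.
The welfare-loss triangle has base |q_m − q*| and height MEB(q_m) (the vertical gap between SMB and MC is zero at q* and MEB at q_m).
DWL = ½ × 19.7647 × 52.5741 = 519.5557.

DWL = $519.56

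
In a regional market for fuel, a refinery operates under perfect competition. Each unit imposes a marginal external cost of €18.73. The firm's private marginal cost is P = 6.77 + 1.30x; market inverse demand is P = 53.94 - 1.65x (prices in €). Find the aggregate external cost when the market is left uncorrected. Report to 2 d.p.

Market equilibrium (private): 6.77 + 1.30x = 53.94 - 1.65x → x_m = 15.9898.
Total external cost = MEC × x_m = 18.73 × 15.9898 = 299.4890.

€299.49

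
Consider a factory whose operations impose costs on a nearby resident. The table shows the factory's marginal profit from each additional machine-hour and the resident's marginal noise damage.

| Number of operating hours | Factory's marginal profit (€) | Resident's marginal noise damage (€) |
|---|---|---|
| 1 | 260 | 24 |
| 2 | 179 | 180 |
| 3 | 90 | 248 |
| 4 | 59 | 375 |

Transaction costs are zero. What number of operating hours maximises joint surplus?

1

Bargaining reaches the level where marginal profit last exceeds marginal noise damage.
That holds through level 1 (260 ≥ 24) but not at 2 (179 < 180).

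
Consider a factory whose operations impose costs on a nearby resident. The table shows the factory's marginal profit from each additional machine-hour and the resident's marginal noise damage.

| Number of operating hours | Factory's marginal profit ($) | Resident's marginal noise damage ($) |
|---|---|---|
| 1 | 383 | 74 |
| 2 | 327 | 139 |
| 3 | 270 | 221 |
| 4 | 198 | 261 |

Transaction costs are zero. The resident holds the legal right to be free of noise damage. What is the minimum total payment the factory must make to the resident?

$434

Efficient level: marginal profit ≥ marginal noise damage through level 3, so k* = 3.
With the resident holding the right, the factory must at least compensate total damage at k*: 74 + 139 + 221 = 434.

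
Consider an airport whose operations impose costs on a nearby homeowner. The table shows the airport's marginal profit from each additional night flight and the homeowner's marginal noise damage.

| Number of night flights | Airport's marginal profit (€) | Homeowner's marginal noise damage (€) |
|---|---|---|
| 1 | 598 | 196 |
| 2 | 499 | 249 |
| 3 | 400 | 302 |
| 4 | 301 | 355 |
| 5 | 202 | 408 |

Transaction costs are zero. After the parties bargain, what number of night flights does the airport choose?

3

Bargaining reaches the level where marginal profit last exceeds marginal noise damage.
That holds through level 3 (400 ≥ 302) but not at 4 (301 < 355).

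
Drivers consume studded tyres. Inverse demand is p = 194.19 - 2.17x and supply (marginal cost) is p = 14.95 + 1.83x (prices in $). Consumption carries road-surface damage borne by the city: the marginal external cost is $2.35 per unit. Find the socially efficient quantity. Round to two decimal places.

x* = 44.22

Social marginal benefit = demand − MEC = 191.84 - 2.17x.
Set SMB = MC: 191.84 - 2.17x = 14.95 + 1.83x → x* = 44.2225.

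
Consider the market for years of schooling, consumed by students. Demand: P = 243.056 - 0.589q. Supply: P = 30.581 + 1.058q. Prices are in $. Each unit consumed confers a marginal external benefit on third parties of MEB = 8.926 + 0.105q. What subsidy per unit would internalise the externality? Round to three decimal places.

subsidy = $24.002 per unit

Social marginal benefit = demand + MEB = 251.982 - 0.484q.
Set SMB = MC: 251.982 - 0.484q = 30.581 + 1.058q → q* = 143.5804.
The Pigouvian subsidy equals MEB at q*: 8.926 + 0.105×143.5804 = 24.0019.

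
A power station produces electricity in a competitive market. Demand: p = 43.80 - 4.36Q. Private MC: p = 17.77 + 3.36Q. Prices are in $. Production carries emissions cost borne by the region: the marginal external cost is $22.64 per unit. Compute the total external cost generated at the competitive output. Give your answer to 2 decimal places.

$76.34

Market equilibrium (private): 17.77 + 3.36Q = 43.80 - 4.36Q → Q_m = 3.3718.
Total external cost = MEC × Q_m = 22.64 × 3.3718 = 76.3376.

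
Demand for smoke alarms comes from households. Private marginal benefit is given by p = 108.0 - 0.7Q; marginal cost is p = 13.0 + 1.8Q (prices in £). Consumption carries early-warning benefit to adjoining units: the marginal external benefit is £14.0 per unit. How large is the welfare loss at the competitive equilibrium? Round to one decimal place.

DWL = £39.2

Market equilibrium (private): 13.0 + 1.8Q = 108.0 - 0.7Q → Q_m = 38.0000.
Social marginal benefit = demand + MEB = 122.0 - 0.7Q.
Set SMB = MC: 122.0 - 0.7Q = 13.0 + 1.8Q → Q* = 43.6000.
The welfare-loss triangle has base |Q_m − Q*| and height MEB(Q_m) (the vertical gap between SMB and MC is zero at Q* and MEB at Q_m).
DWL = ½ × 5.6000 × 14.0000 = 39.2000.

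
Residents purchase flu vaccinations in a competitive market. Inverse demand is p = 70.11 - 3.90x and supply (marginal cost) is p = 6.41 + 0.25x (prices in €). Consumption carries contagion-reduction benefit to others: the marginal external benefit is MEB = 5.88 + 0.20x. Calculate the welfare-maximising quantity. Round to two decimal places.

Social marginal benefit = demand + MEB = 75.99 - 3.70x.
Set SMB = MC: 75.99 - 3.70x = 6.41 + 0.25x → x* = 17.6152.

x* = 17.62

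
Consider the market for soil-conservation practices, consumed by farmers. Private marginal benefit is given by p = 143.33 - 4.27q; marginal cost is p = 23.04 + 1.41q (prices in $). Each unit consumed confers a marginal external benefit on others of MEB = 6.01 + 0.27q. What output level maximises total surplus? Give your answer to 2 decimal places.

q* = 23.35

Social marginal benefit = demand + MEB = 149.34 - 4.00q.
Set SMB = MC: 149.34 - 4.00q = 23.04 + 1.41q → q* = 23.3457.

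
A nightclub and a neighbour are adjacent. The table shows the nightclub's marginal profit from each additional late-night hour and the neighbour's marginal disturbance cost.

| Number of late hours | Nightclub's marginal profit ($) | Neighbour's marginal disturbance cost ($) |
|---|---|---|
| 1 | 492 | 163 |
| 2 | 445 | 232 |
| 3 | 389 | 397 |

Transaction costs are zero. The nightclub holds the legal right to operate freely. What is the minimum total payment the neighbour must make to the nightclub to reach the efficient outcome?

$389

Left alone the nightclub would choose level 3 (marginal profit stays positive).
Efficient level: k* = 2 (marginal profit ≥ marginal disturbance cost through 2).
The neighbour must at least cover the nightclub's forgone profit from cutting 3→2: 389 = 389.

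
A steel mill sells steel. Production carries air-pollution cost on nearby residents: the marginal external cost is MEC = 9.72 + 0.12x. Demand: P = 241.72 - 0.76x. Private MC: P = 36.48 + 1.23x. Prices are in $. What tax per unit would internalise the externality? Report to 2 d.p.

tax = $20.84 per unit

Social marginal cost = private MC + MEC = 46.20 + 1.35x.
Set SMC = demand: 46.20 + 1.35x = 241.72 - 0.76x → x* = 92.6635.
The Pigouvian tax equals MEC at x*: 9.72 + 0.12×92.6635 = 20.8396.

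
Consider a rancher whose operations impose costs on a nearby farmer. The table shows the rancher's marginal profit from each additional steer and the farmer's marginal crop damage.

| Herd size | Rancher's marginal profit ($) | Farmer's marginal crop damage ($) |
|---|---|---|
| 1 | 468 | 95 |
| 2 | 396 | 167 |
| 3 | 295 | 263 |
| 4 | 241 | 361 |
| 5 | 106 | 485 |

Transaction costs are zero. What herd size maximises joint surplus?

Bargaining reaches the level where marginal profit last exceeds marginal crop damage.
That holds through level 3 (295 ≥ 263) but not at 4 (241 < 361).

3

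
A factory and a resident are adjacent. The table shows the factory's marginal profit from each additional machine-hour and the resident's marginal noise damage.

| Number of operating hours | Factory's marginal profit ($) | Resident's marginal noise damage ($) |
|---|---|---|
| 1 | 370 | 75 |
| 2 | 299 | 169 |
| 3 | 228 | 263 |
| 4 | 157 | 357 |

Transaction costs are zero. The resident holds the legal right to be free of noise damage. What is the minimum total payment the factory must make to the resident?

$244

Efficient level: marginal profit ≥ marginal noise damage through level 2, so k* = 2.
With the resident holding the right, the factory must at least compensate total damage at k*: 75 + 169 = 244.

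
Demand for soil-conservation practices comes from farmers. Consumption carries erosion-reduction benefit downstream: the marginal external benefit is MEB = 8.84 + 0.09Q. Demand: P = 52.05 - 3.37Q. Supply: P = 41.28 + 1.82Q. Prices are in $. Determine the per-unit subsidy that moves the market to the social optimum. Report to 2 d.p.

Social marginal benefit = demand + MEB = 60.89 - 3.28Q.
Set SMB = MC: 60.89 - 3.28Q = 41.28 + 1.82Q → Q* = 3.8451.
The Pigouvian subsidy equals MEB at Q*: 8.84 + 0.09×3.8451 = 9.1861.

subsidy = $9.19 per unit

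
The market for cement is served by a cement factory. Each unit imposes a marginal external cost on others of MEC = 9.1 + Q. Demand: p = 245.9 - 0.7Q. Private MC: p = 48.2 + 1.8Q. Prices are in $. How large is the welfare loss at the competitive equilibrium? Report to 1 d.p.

Market equilibrium (private): 48.2 + 1.8Q = 245.9 - 0.7Q → Q_m = 79.0800.
Social marginal cost = private MC + MEC = 57.3 + 2.8Q.
Set SMC = demand: 57.3 + 2.8Q = 245.9 - 0.7Q → Q* = 53.8857.
The welfare-loss triangle has base |Q_m − Q*| and height MEC(Q_m) (the vertical gap between SMC and demand is zero at Q* and MEC at Q_m).
DWL = ½ × 25.1943 × 88.1800 = 1110.8167.

DWL = $1110.8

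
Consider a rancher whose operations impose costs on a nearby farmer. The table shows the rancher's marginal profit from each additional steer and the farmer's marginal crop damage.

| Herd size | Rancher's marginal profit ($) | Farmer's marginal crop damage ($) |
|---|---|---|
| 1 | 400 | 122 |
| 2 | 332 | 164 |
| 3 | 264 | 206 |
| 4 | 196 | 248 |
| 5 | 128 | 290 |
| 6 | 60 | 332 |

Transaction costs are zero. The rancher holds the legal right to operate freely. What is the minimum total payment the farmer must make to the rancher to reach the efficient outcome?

Left alone the rancher would choose level 6 (marginal profit stays positive).
Efficient level: k* = 3 (marginal profit ≥ marginal crop damage through 3).
The farmer must at least cover the rancher's forgone profit from cutting 6→3: 196 + 128 + 60 = 384.

$384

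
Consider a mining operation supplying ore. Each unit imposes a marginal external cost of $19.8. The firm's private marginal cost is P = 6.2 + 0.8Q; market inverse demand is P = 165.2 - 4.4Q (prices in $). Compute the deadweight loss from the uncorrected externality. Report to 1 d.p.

Market equilibrium (private): 6.2 + 0.8Q = 165.2 - 4.4Q → Q_m = 30.5769.
Social marginal cost = private MC + MEC = 26.0 + 0.8Q.
Set SMC = demand: 26.0 + 0.8Q = 165.2 - 4.4Q → Q* = 26.7692.
Between Q* and Q_m the wedge SMC − demand runs linearly from 0 to MEC(Q_m), so the loss is a triangle.
DWL = ½ × 3.8077 × 19.8000 = 37.6962.

DWL = $37.7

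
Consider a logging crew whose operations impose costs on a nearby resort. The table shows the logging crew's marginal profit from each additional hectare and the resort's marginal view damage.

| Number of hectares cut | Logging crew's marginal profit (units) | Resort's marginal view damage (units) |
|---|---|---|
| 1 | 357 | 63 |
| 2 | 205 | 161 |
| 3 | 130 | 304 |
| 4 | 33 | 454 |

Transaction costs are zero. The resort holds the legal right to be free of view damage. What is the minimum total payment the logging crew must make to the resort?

224

Efficient level: marginal profit ≥ marginal view damage through level 2, so k* = 2.
With the resort holding the right, the logging crew must at least compensate total damage at k*: 63 + 161 = 224.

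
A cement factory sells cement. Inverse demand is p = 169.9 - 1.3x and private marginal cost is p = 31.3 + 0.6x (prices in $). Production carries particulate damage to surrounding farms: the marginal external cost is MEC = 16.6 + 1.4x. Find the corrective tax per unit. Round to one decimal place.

tax = $68.4 per unit

Social marginal cost = private MC + MEC = 47.9 + 2.0x.
Set SMC = demand: 47.9 + 2.0x = 169.9 - 1.3x → x* = 36.9697.
The Pigouvian tax equals MEC at x*: 16.6 + 1.4×36.9697 = 68.3576.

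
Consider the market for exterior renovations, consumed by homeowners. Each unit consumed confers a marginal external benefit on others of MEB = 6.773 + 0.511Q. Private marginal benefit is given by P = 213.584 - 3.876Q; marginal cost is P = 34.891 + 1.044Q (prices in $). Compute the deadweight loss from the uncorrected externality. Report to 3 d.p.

Market equilibrium (private): 34.891 + 1.044Q = 213.584 - 3.876Q → Q_m = 36.3197.
Social marginal benefit = demand + MEB = 220.357 - 3.365Q.
Set SMB = MC: 220.357 - 3.365Q = 34.891 + 1.044Q → Q* = 42.0653.
Height of the DWL triangle at Q_m is SMB(Q_m) − MC(Q_m) = MEB(Q_m) = 25.3324.
DWL = ½ × 5.7456 × 25.3324 = 72.7749.

DWL = $72.775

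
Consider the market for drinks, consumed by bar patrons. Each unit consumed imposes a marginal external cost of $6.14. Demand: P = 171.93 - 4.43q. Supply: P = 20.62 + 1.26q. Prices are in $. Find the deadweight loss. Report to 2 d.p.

Market equilibrium (private): 20.62 + 1.26q = 171.93 - 4.43q → q_m = 26.5923.
Social marginal benefit = demand − MEC = 165.79 - 4.43q.
Set SMB = MC: 165.79 - 4.43q = 20.62 + 1.26q → q* = 25.5132.
Between q* and q_m the wedge MC − SMB runs linearly from 0 to MEC(q_m), so the loss is a triangle.
DWL = ½ × 1.0791 × 6.1400 = 3.3128.

DWL = $3.31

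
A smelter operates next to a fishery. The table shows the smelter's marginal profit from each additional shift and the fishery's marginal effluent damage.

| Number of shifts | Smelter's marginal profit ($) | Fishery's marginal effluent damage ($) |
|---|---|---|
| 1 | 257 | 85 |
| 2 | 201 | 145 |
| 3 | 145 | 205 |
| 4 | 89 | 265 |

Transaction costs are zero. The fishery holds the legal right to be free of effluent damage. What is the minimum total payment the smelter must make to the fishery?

$230

Efficient level: marginal profit ≥ marginal effluent damage through level 2, so k* = 2.
With the fishery holding the right, the smelter must at least compensate total damage at k*: 85 + 145 = 230.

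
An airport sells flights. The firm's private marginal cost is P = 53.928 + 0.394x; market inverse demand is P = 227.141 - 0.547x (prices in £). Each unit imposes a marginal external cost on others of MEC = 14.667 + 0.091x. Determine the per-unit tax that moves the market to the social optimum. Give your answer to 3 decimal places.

tax = £28.647 per unit

Social marginal cost = private MC + MEC = 68.595 + 0.485x.
Set SMC = demand: 68.595 + 0.485x = 227.141 - 0.547x → x* = 153.6298.
The Pigouvian tax equals MEC at x*: 14.667 + 0.091×153.6298 = 28.6473.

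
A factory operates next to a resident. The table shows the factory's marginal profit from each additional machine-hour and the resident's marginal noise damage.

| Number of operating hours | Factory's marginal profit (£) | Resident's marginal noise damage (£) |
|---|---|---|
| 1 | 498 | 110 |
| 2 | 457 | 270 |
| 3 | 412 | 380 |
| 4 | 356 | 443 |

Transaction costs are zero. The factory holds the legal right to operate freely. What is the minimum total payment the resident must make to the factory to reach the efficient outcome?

£356

Left alone the factory would choose level 4 (marginal profit stays positive).
Efficient level: k* = 3 (marginal profit ≥ marginal noise damage through 3).
The resident must at least cover the factory's forgone profit from cutting 4→3: 356 = 356.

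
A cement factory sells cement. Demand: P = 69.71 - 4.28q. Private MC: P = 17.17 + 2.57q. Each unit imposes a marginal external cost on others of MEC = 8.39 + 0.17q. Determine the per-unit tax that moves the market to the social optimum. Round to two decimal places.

tax = 9.46 per unit

Social marginal cost = private MC + MEC = 25.56 + 2.74q.
Set SMC = demand: 25.56 + 2.74q = 69.71 - 4.28q → q* = 6.2892.
The Pigouvian tax equals MEC at q*: 8.39 + 0.17×6.2892 = 9.4592.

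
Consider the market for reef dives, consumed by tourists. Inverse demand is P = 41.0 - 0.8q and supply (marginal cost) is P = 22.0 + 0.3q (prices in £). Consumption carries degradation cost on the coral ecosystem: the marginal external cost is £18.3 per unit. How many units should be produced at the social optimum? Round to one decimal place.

Social marginal benefit = demand − MEC = 22.7 - 0.8q.
Set SMB = MC: 22.7 - 0.8q = 22.0 + 0.3q → q* = 0.6364.

q* = 0.6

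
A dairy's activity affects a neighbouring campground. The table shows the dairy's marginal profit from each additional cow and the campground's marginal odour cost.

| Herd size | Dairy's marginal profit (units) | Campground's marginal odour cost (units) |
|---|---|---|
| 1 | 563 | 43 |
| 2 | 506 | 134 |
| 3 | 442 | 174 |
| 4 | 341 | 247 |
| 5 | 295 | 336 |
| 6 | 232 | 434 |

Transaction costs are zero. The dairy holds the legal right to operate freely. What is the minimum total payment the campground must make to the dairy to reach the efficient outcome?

Left alone the dairy would choose level 6 (marginal profit stays positive).
Efficient level: k* = 4 (marginal profit ≥ marginal odour cost through 4).
The campground must at least cover the dairy's forgone profit from cutting 6→4: 295 + 232 = 527.

527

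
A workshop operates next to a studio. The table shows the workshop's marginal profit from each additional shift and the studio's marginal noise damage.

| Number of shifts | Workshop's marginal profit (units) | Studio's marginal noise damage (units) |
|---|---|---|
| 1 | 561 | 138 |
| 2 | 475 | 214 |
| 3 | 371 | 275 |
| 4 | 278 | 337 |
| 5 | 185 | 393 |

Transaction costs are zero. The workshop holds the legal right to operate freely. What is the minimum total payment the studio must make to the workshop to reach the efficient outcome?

463

Left alone the workshop would choose level 5 (marginal profit stays positive).
Efficient level: k* = 3 (marginal profit ≥ marginal noise damage through 3).
The studio must at least cover the workshop's forgone profit from cutting 5→3: 278 + 185 = 463.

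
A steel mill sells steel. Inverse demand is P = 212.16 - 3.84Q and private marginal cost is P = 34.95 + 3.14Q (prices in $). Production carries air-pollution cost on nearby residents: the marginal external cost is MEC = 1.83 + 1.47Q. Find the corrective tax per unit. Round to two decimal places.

Social marginal cost = private MC + MEC = 36.78 + 4.61Q.
Set SMC = demand: 36.78 + 4.61Q = 212.16 - 3.84Q → Q* = 20.7550.
The Pigouvian tax equals MEC at Q*: 1.83 + 1.47×20.7550 = 32.3399.

tax = $32.34 per unit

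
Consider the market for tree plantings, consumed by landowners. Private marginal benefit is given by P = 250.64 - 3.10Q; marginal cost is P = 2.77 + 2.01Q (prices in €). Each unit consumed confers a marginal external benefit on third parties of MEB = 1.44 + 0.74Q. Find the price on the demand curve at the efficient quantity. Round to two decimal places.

P = €73.78

Social marginal benefit = demand + MEB = 252.08 - 2.36Q.
Set SMB = MC: 252.08 - 2.36Q = 2.77 + 2.01Q → Q* = 57.0503.
Consumer price on the demand curve at Q*: 250.64 − 3.10×57.0503 = 73.7841.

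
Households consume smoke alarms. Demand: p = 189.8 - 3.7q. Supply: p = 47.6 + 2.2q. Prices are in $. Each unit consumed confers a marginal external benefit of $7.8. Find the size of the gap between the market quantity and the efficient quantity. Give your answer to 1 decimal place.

Market equilibrium (private): 47.6 + 2.2q = 189.8 - 3.7q → q_m = 24.1017.
Social marginal benefit = demand + MEB = 197.6 - 3.7q.
Set SMB = MC: 197.6 - 3.7q = 47.6 + 2.2q → q* = 25.4237.
Gap = |24.1017 − 25.4237| = 1.3220.

1.3 units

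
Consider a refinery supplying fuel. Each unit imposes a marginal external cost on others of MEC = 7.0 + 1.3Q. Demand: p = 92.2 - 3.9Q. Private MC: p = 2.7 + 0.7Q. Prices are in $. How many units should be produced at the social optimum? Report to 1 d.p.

Q* = 14.0

Social marginal cost = private MC + MEC = 9.7 + 2.0Q.
Set SMC = demand: 9.7 + 2.0Q = 92.2 - 3.9Q → Q* = 13.9831.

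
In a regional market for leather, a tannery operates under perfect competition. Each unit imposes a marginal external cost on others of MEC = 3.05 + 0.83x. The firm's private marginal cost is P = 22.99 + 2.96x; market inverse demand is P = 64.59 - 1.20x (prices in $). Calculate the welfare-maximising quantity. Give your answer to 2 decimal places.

x* = 7.73

Social marginal cost = private MC + MEC = 26.04 + 3.79x.
Set SMC = demand: 26.04 + 3.79x = 64.59 - 1.20x → x* = 7.7255.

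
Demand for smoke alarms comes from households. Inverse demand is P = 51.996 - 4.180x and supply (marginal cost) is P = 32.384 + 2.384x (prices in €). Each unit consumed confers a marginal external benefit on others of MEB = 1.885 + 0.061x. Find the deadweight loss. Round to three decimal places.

Market equilibrium (private): 32.384 + 2.384x = 51.996 - 4.180x → x_m = 2.9878.
Social marginal benefit = demand + MEB = 53.881 - 4.119x.
Set SMB = MC: 53.881 - 4.119x = 32.384 + 2.384x → x* = 3.3057.
The loss is the area between SMB and MC from x* to x_m; with linear curves that's a triangle of height MEB(x_m).
DWL = ½ × 0.3179 × 2.0673 = 0.3286.

DWL = €0.329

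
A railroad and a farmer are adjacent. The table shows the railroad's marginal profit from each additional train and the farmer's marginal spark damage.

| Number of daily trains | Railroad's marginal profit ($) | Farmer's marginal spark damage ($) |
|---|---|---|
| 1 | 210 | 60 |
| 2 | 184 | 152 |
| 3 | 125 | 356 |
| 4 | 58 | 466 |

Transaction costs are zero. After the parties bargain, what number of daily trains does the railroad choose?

2

Bargaining reaches the level where marginal profit last exceeds marginal spark damage.
That holds through level 2 (184 ≥ 152) but not at 3 (125 < 356).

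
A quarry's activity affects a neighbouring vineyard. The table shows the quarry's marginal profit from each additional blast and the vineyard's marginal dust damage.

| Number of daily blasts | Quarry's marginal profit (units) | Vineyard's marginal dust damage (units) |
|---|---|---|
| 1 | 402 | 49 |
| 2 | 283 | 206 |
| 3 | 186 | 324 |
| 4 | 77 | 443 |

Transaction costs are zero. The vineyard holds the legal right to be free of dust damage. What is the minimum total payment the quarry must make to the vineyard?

Efficient level: marginal profit ≥ marginal dust damage through level 2, so k* = 2.
With the vineyard holding the right, the quarry must at least compensate total damage at k*: 49 + 206 = 255.

255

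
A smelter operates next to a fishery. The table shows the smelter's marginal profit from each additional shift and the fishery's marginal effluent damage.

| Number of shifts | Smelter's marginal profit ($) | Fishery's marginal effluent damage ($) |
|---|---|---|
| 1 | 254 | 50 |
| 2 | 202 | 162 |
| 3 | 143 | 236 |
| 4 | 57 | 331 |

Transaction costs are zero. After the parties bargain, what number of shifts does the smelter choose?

Bargaining reaches the level where marginal profit last exceeds marginal effluent damage.
That holds through level 2 (202 ≥ 162) but not at 3 (143 < 236).

2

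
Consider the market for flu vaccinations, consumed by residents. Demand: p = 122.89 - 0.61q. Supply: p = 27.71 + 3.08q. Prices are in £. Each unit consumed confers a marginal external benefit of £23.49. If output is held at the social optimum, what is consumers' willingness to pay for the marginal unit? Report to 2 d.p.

P = £103.27

Social marginal benefit = demand + MEB = 146.38 - 0.61q.
Set SMB = MC: 146.38 - 0.61q = 27.71 + 3.08q → q* = 32.1599.
Consumer price on the demand curve at q*: 122.89 − 0.61×32.1599 = 103.2725.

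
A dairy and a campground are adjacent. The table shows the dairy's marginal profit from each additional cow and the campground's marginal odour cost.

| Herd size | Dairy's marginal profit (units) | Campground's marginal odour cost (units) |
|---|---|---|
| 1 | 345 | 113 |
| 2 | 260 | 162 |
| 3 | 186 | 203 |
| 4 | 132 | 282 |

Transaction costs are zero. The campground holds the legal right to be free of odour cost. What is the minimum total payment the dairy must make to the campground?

Efficient level: marginal profit ≥ marginal odour cost through level 2, so k* = 2.
With the campground holding the right, the dairy must at least compensate total damage at k*: 113 + 162 = 275.

275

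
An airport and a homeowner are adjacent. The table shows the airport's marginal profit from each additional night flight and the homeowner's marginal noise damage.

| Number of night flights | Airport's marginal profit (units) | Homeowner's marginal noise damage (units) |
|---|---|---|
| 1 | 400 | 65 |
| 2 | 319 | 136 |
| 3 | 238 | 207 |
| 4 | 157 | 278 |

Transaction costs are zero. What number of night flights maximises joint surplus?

3

Bargaining reaches the level where marginal profit last exceeds marginal noise damage.
That holds through level 3 (238 ≥ 207) but not at 4 (157 < 278).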